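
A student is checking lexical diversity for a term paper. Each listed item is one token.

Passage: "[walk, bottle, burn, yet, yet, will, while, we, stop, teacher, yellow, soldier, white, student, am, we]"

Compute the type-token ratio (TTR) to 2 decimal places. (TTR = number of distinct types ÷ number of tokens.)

0.88

N = 16 tokens, V = 14 types.
TTR = V / N = 14 / 16 = 0.88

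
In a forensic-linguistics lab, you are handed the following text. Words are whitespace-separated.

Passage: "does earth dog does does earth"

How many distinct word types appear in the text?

Distinct types: {does, dog, earth}
V = 3

3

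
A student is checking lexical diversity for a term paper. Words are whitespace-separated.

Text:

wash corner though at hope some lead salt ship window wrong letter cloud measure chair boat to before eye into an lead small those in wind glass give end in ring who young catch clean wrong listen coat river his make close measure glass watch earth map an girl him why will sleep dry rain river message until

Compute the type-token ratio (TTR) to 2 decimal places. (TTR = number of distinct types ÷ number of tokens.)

N = 58 tokens, V = 51 types.
TTR = V / N = 51 / 58 = 0.88

0.88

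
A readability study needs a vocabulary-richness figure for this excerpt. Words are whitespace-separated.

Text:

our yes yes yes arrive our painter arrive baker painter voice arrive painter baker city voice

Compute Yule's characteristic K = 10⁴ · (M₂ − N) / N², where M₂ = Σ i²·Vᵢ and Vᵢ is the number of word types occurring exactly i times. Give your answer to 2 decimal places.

937.50

Frequencies: yes:3, arrive:3, painter:3, our:2, baker:2, voice:2, city:1
N = 16. Frequency spectrum: V_1=1, V_2=3, V_3=3
M₂ = 1²·1 + 2²·3 + 3²·3 = 40
K = 10000 × (40 − 16) / 16² = 937.50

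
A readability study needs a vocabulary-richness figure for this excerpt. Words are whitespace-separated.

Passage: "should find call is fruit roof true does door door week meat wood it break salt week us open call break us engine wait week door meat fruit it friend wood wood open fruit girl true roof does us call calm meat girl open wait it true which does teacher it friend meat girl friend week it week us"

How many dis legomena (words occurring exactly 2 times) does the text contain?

Frequencies: week:5, it:5, meat:4, us:4, call:3, fruit:3, true:3, does:3, door:3, wood:3, open:3, friend:3, girl:3, roof:2, break:2, wait:2, should:1, find:1, is:1, salt:1, … (4 more, each freq 1)
Words with frequency 2: break, roof, wait

3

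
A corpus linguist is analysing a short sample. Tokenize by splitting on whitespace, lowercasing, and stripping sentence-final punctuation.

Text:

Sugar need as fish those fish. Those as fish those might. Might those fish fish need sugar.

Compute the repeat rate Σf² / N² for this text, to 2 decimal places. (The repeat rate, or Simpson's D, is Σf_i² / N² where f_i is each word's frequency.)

0.20

Frequencies: fish:5, those:4, sugar:2, need:2, as:2, might:2
Σf² = 57; N² = 289
Repeat rate = 57 / 289 = 0.20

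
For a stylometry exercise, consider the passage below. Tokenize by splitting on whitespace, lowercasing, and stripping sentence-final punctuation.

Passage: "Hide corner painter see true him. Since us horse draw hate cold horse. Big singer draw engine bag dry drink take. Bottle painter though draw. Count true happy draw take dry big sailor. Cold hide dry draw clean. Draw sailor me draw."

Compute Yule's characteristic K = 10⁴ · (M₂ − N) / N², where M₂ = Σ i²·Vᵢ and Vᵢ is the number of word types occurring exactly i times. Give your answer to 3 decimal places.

Frequencies: draw:7, dry:3, hide:2, painter:2, true:2, horse:2, cold:2, big:2, take:2, sailor:2, corner:1, see:1, him:1, since:1, us:1, hate:1, singer:1, engine:1, bag:1, drink:1, … (6 more, each freq 1)
N = 42. Frequency spectrum: V_1=16, V_2=8, V_3=1, V_7=1
M₂ = 1²·16 + 2²·8 + 3²·1 + 7²·1 = 106
K = 10000 × (106 − 42) / 42² = 362.812

362.812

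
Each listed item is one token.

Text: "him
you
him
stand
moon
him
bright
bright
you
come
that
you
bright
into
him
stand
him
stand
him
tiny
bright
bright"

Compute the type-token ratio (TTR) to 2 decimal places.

0.41

N = 22 tokens, V = 9 types.
TTR = V / N = 9 / 22 = 0.41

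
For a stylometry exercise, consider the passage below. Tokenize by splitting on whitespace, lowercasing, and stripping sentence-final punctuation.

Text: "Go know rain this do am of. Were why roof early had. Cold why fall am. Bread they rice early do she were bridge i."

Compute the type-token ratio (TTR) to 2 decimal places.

0.80

N = 25 tokens, V = 20 types.
TTR = V / N = 20 / 25 = 0.80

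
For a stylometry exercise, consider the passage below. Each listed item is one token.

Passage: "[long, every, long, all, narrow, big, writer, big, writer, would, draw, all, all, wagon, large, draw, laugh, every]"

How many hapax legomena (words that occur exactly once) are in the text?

Frequencies: all:3, long:2, every:2, big:2, writer:2, draw:2, narrow:1, would:1, wagon:1, large:1, laugh:1
Hapax (freq=1): large, laugh, narrow, wagon, would

5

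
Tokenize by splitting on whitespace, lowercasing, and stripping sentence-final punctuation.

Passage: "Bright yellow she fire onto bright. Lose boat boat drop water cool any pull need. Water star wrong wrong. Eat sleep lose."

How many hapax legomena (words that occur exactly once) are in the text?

Frequencies: bright:2, lose:2, boat:2, water:2, wrong:2, yellow:1, she:1, fire:1, onto:1, drop:1, cool:1, any:1, pull:1, need:1, star:1, eat:1, sleep:1
Hapax (freq=1): any, cool, drop, eat, fire, need, onto, pull, she, sleep, star, yellow

12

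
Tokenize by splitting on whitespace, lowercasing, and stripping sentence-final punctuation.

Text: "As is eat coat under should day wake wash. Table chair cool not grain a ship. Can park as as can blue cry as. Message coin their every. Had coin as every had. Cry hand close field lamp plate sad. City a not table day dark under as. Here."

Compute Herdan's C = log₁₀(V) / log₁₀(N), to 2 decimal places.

N = 49, V = 34.
log₁₀(V) = 1.531479, log₁₀(N) = 1.690196
C = 1.531479 / 1.690196 = 0.91

0.91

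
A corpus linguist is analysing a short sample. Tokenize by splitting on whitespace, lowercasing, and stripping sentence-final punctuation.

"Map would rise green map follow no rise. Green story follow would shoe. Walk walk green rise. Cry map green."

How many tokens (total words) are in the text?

Tokens: map, would, rise, green, map, follow, no, rise, green, story, follow, would, shoe, walk, walk, green, rise, cry, map, green
N = 20

20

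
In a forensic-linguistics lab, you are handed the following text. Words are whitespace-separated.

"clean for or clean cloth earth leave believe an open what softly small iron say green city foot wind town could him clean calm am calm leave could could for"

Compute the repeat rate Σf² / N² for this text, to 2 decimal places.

Frequencies: clean:3, could:3, for:2, leave:2, calm:2, or:1, cloth:1, earth:1, believe:1, an:1, open:1, what:1, softly:1, small:1, iron:1, say:1, green:1, city:1, foot:1, wind:1, … (3 more, each freq 1)
Σf² = 48; N² = 900
Repeat rate = 48 / 900 = 0.05

0.05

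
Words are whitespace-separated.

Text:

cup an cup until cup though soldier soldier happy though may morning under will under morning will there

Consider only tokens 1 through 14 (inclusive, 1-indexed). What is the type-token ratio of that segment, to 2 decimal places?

0.71

Segment tokens 1–14: cup, an, cup, until, cup, though, soldier, soldier, happy, though, may, morning, under, will
Segment N = 14, segment V = 10.
TTR = 10 / 14 = 0.71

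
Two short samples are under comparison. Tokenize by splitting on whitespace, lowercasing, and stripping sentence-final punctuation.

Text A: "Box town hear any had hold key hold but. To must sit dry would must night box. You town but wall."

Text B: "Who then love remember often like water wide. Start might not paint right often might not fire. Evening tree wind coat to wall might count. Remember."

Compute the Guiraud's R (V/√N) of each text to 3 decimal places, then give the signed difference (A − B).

-0.627

A: V=16, N=21, R=3.491
B: V=21, N=26, R=4.118
Difference = 3.491 − 4.118 = -0.627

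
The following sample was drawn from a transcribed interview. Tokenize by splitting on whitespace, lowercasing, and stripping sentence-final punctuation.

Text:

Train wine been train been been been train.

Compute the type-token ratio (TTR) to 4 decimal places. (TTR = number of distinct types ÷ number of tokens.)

0.3750

N = 8 tokens, V = 3 types.
TTR = V / N = 3 / 8 = 0.3750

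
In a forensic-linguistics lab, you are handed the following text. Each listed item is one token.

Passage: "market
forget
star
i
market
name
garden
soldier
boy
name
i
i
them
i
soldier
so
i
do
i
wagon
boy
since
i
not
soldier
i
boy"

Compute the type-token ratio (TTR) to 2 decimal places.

N = 27 tokens, V = 14 types.
TTR = V / N = 14 / 27 = 0.52

0.52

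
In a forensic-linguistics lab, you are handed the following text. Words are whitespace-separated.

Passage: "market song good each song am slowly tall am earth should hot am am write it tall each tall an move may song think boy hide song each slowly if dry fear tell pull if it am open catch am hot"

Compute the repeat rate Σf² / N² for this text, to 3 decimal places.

Frequencies: am:6, song:4, each:3, tall:3, slowly:2, hot:2, it:2, if:2, market:1, good:1, earth:1, should:1, write:1, an:1, move:1, may:1, think:1, boy:1, hide:1, dry:1, … (5 more, each freq 1)
Σf² = 103; N² = 1681
Repeat rate = 103 / 1681 = 0.061

0.061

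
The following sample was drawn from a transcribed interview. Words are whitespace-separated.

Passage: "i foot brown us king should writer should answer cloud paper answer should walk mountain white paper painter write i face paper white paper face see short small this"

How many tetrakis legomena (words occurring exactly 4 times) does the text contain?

Frequencies: paper:4, should:3, i:2, answer:2, white:2, face:2, foot:1, brown:1, us:1, king:1, writer:1, cloud:1, walk:1, mountain:1, painter:1, write:1, see:1, short:1, small:1, this:1
Words with frequency 4: paper

1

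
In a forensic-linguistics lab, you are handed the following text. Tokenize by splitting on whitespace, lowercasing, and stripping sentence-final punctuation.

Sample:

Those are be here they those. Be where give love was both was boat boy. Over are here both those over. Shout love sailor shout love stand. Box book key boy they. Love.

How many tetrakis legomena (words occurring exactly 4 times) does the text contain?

Frequencies: love:4, those:3, are:2, be:2, here:2, they:2, was:2, both:2, boy:2, over:2, shout:2, where:1, give:1, boat:1, sailor:1, stand:1, box:1, book:1, key:1
Words with frequency 4: love

1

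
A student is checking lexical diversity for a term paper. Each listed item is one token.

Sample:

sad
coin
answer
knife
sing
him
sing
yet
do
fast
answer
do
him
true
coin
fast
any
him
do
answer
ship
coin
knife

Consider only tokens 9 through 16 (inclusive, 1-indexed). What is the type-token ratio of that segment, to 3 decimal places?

Segment tokens 9–16: do, fast, answer, do, him, true, coin, fast
Segment N = 8, segment V = 6.
TTR = 6 / 8 = 0.750

0.750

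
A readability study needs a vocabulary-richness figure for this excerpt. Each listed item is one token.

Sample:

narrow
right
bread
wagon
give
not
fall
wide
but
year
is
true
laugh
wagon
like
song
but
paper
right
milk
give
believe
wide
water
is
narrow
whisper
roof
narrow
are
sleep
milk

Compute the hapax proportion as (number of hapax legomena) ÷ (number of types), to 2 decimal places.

Frequencies: narrow:3, right:2, wagon:2, give:2, wide:2, but:2, is:2, milk:2, bread:1, not:1, fall:1, year:1, true:1, laugh:1, like:1, song:1, paper:1, believe:1, water:1, whisper:1, … (3 more, each freq 1)
Hapax count = 15; type count = 23.
Ratio = 15 / 23 = 0.65

0.65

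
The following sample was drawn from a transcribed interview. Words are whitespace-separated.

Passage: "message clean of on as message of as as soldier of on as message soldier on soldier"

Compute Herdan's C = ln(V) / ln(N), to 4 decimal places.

0.6324

N = 17, V = 6.
ln(V) = 1.791759, ln(N) = 2.833213
C = 1.791759 / 2.833213 = 0.6324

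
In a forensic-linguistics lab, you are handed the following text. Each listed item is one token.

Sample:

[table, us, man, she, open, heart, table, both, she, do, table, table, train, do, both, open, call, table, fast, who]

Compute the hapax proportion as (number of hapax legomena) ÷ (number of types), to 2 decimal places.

0.58

Frequencies: table:5, she:2, open:2, both:2, do:2, us:1, man:1, heart:1, train:1, call:1, fast:1, who:1
Hapax count = 7; type count = 12.
Ratio = 7 / 12 = 0.58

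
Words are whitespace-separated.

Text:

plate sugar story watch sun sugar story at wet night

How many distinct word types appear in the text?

8

Distinct types: {at, night, plate, story, sugar, sun, watch, wet}
V = 8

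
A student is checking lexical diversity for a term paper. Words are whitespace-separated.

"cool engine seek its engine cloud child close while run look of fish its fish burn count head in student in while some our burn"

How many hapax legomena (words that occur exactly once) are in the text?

Frequencies: engine:2, its:2, while:2, fish:2, burn:2, in:2, cool:1, seek:1, cloud:1, child:1, close:1, run:1, look:1, of:1, count:1, head:1, student:1, some:1, our:1
Hapax (freq=1): child, close, cloud, cool, count, head, look, of, our, run, seek, some, student

13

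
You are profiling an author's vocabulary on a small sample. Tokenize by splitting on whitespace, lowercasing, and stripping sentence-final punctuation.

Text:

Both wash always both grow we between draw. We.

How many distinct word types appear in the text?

Distinct types: {always, between, both, draw, grow, wash, we}
V = 7

7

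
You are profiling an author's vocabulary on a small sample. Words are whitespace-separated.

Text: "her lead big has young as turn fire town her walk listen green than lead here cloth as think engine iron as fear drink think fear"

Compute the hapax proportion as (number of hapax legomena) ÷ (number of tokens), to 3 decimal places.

0.577

Frequencies: as:3, her:2, lead:2, think:2, fear:2, big:1, has:1, young:1, turn:1, fire:1, town:1, walk:1, listen:1, green:1, than:1, here:1, cloth:1, engine:1, iron:1, drink:1
Hapax count = 15; token count = 26.
Ratio = 15 / 26 = 0.577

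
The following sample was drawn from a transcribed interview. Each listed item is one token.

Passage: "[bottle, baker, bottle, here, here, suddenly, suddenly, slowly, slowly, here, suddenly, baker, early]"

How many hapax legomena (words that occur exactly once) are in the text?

Frequencies: here:3, suddenly:3, bottle:2, baker:2, slowly:2, early:1
Hapax (freq=1): early

1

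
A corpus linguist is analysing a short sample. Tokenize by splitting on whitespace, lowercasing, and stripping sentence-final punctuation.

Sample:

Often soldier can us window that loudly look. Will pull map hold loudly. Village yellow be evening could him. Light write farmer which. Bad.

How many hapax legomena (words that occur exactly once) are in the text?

22

Frequencies: loudly:2, often:1, soldier:1, can:1, us:1, window:1, that:1, look:1, will:1, pull:1, map:1, hold:1, village:1, yellow:1, be:1, evening:1, could:1, him:1, light:1, write:1, … (3 more, each freq 1)
Hapax (freq=1): bad, be, can, could, evening, farmer, him, hold, light, look, map, often, pull, soldier, that, us, village, which, will, window, write, yellow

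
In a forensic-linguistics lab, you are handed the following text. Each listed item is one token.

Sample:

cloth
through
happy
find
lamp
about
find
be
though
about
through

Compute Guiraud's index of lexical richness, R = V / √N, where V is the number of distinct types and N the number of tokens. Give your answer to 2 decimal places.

2.41

N = 11, V = 8.
√N = 3.316625
R = 8 / 3.316625 = 2.41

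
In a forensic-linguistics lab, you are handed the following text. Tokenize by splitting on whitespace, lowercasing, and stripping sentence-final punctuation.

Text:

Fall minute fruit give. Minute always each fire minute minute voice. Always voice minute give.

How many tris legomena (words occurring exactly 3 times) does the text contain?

Frequencies: minute:5, give:2, always:2, voice:2, fall:1, fruit:1, each:1, fire:1
Words with frequency 3: (none)

0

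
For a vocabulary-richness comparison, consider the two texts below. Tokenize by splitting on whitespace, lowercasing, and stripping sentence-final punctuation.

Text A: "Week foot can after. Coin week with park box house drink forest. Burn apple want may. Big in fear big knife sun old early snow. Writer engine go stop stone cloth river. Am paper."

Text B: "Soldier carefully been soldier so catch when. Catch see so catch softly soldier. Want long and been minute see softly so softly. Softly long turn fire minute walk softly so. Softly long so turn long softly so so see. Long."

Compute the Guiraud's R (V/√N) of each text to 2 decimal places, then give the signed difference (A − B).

3.12

A: V=32, N=34, R=5.49
B: V=15, N=40, R=2.37
Difference = 5.49 − 2.37 = 3.12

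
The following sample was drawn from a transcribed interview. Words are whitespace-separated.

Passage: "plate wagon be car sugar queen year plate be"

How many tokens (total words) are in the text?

9

Tokens: plate, wagon, be, car, sugar, queen, year, plate, be
N = 9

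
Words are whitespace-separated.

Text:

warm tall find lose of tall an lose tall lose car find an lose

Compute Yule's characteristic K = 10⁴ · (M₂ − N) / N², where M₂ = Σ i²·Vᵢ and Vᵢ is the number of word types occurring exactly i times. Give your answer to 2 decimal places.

Frequencies: lose:4, tall:3, find:2, an:2, warm:1, of:1, car:1
N = 14. Frequency spectrum: V_1=3, V_2=2, V_3=1, V_4=1
M₂ = 1²·3 + 2²·2 + 3²·1 + 4²·1 = 36
K = 10000 × (36 − 14) / 14² = 1122.45

1122.45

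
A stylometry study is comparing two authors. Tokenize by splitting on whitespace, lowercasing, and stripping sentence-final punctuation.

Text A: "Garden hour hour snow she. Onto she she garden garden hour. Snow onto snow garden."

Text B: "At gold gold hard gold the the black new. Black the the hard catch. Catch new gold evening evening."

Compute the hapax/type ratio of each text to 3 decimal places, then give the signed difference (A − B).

-0.125

A: hapax=0, V=5, ratio=0.000
B: hapax=1, V=8, ratio=0.125
Difference = 0.000 − 0.125 = -0.125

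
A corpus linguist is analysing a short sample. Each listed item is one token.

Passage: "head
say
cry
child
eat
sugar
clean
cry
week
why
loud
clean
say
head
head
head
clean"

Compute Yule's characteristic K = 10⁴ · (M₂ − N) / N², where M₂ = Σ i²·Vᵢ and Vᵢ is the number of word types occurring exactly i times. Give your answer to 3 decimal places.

Frequencies: head:4, clean:3, say:2, cry:2, child:1, eat:1, sugar:1, week:1, why:1, loud:1
N = 17. Frequency spectrum: V_1=6, V_2=2, V_3=1, V_4=1
M₂ = 1²·6 + 2²·2 + 3²·1 + 4²·1 = 39
K = 10000 × (39 − 17) / 17² = 761.246

761.246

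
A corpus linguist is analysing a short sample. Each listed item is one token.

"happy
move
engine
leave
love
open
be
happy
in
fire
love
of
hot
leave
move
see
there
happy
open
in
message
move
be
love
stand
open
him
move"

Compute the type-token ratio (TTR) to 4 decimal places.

N = 28 tokens, V = 16 types.
TTR = V / N = 16 / 28 = 0.5714

0.5714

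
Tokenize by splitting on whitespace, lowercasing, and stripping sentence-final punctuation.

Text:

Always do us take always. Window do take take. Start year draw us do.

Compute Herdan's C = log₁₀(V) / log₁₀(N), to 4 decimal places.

0.7879

N = 14, V = 8.
log₁₀(V) = 0.903090, log₁₀(N) = 1.146128
C = 0.903090 / 1.146128 = 0.7879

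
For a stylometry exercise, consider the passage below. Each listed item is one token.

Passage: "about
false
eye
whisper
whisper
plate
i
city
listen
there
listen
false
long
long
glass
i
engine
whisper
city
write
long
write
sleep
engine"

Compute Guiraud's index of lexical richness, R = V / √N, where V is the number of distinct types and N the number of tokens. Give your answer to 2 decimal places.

N = 24, V = 14.
√N = 4.898979
R = 14 / 4.898979 = 2.86

2.86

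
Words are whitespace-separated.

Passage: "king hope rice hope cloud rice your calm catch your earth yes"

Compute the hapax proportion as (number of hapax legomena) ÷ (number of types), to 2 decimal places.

0.67

Frequencies: hope:2, rice:2, your:2, king:1, cloud:1, calm:1, catch:1, earth:1, yes:1
Hapax count = 6; type count = 9.
Ratio = 6 / 9 = 0.67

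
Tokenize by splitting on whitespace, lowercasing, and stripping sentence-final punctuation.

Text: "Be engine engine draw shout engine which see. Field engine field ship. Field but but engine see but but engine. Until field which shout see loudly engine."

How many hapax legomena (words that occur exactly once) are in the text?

Frequencies: engine:7, field:4, but:4, see:3, shout:2, which:2, be:1, draw:1, ship:1, until:1, loudly:1
Hapax (freq=1): be, draw, loudly, ship, until

5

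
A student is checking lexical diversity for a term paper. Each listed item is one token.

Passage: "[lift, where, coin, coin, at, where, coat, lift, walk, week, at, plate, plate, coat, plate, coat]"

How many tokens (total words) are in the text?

Tokens: lift, where, coin, coin, at, where, coat, lift, walk, week, at, plate, plate, coat, plate, coat
N = 16

16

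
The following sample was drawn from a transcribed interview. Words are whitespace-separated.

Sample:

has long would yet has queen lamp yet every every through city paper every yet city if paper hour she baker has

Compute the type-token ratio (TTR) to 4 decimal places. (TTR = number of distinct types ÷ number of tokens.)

N = 22 tokens, V = 14 types.
TTR = V / N = 14 / 22 = 0.6364

0.6364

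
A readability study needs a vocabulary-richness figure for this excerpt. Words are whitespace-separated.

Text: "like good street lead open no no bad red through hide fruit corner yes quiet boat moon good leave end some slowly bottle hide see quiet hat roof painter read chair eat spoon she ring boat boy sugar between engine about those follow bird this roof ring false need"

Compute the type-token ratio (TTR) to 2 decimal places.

0.86

N = 49 tokens, V = 42 types.
TTR = V / N = 42 / 49 = 0.86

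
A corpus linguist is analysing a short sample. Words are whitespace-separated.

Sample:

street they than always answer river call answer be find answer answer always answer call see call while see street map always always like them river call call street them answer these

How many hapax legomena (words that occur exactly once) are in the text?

8

Frequencies: answer:6, call:5, always:4, street:3, river:2, see:2, them:2, they:1, than:1, be:1, find:1, while:1, map:1, like:1, these:1
Hapax (freq=1): be, find, like, map, than, these, they, while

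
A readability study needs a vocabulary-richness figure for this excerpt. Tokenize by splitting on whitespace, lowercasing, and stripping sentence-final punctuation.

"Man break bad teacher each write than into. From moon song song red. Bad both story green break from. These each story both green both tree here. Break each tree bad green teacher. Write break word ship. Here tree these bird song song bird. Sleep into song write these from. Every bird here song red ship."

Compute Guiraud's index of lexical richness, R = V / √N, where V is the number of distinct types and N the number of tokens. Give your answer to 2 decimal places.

N = 56, V = 23.
√N = 7.483315
R = 23 / 7.483315 = 3.07

3.07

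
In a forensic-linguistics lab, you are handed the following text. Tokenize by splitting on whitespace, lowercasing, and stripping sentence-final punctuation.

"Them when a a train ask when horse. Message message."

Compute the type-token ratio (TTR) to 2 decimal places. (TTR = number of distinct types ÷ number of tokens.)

N = 10 tokens, V = 7 types.
TTR = V / N = 7 / 10 = 0.70

0.70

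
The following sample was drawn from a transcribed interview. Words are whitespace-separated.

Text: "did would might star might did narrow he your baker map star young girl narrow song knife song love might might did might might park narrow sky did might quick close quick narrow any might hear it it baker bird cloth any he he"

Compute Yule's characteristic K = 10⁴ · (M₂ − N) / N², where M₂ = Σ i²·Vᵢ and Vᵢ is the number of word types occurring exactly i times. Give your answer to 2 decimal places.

Frequencies: might:8, did:4, narrow:4, he:3, star:2, baker:2, song:2, quick:2, any:2, it:2, would:1, your:1, map:1, young:1, girl:1, knife:1, love:1, park:1, sky:1, close:1, … (3 more, each freq 1)
N = 44. Frequency spectrum: V_1=13, V_2=6, V_3=1, V_4=2, V_8=1
M₂ = 1²·13 + 2²·6 + 3²·1 + 4²·2 + 8²·1 = 142
K = 10000 × (142 − 44) / 44² = 506.20

506.20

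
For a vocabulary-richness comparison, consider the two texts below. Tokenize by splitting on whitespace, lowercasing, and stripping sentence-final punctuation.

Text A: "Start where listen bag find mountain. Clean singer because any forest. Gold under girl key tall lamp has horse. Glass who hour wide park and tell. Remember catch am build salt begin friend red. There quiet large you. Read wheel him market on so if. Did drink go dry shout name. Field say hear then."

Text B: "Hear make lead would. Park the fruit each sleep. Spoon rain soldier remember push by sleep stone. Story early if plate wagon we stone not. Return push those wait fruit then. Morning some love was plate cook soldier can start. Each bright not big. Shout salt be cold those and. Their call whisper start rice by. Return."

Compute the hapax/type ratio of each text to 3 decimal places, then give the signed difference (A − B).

A: hapax=55, V=55, ratio=1.000
B: hapax=33, V=45, ratio=0.733
Difference = 1.000 − 0.733 = 0.267

0.267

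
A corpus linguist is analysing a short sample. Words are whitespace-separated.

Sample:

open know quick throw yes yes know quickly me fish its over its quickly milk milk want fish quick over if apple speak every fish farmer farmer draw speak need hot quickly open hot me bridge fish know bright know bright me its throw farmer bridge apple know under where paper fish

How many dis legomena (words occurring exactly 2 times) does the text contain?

11

Frequencies: know:5, fish:5, quickly:3, me:3, its:3, farmer:3, open:2, quick:2, throw:2, yes:2, over:2, milk:2, apple:2, speak:2, hot:2, bridge:2, bright:2, want:1, if:1, every:1, … (5 more, each freq 1)
Words with frequency 2: apple, bridge, bright, hot, milk, open, over, quick, speak, throw, yes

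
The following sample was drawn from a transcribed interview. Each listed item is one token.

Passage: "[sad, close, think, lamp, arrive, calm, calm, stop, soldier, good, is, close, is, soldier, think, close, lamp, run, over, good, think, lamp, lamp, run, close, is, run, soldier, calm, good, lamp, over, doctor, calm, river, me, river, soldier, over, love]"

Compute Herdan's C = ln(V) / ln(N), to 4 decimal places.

N = 40, V = 16.
ln(V) = 2.772589, ln(N) = 3.688879
C = 2.772589 / 3.688879 = 0.7516

0.7516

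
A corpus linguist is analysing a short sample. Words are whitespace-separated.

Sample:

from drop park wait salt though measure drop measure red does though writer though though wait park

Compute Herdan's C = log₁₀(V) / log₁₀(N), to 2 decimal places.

N = 17, V = 10.
log₁₀(V) = 1.000000, log₁₀(N) = 1.230449
C = 1.000000 / 1.230449 = 0.81

0.81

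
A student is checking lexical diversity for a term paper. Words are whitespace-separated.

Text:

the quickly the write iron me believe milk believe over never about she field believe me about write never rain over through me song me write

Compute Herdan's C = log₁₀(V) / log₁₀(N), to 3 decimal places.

0.831

N = 26, V = 15.
log₁₀(V) = 1.176091, log₁₀(N) = 1.414973
C = 1.176091 / 1.414973 = 0.831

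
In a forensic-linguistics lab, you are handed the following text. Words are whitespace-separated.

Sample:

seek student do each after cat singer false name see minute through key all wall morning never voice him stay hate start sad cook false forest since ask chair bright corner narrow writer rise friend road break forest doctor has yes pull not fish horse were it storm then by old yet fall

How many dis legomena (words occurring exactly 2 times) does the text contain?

2

Frequencies: false:2, forest:2, seek:1, student:1, do:1, each:1, after:1, cat:1, singer:1, name:1, see:1, minute:1, through:1, key:1, all:1, wall:1, morning:1, never:1, voice:1, him:1, … (31 more, each freq 1)
Words with frequency 2: false, forest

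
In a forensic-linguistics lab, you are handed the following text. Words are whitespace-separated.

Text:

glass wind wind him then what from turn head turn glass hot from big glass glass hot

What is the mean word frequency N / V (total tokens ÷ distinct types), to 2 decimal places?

1.70

N = 17 tokens, V = 10 types.
Mean frequency = N / V = 17 / 10 = 1.70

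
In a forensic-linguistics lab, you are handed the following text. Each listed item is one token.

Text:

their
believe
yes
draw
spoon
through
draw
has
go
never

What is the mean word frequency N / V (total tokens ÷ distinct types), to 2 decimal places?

1.11

N = 10 tokens, V = 9 types.
Mean frequency = N / V = 10 / 9 = 1.11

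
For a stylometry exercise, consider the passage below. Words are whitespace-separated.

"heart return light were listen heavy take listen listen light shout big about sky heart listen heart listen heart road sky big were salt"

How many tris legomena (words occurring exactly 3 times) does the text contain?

Frequencies: listen:5, heart:4, light:2, were:2, big:2, sky:2, return:1, heavy:1, take:1, shout:1, about:1, road:1, salt:1
Words with frequency 3: (none)

0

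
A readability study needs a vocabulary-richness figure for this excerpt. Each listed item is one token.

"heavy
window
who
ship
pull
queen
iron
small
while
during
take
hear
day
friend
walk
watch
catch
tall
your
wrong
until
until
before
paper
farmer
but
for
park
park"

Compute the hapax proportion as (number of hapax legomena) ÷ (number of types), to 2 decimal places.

0.93

Frequencies: until:2, park:2, heavy:1, window:1, who:1, ship:1, pull:1, queen:1, iron:1, small:1, while:1, during:1, take:1, hear:1, day:1, friend:1, walk:1, watch:1, catch:1, tall:1, … (7 more, each freq 1)
Hapax count = 25; type count = 27.
Ratio = 25 / 27 = 0.93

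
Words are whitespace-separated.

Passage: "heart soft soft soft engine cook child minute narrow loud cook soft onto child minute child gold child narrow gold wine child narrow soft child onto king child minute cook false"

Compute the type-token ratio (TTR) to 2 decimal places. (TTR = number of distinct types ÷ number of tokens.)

0.42

N = 31 tokens, V = 13 types.
TTR = V / N = 13 / 31 = 0.42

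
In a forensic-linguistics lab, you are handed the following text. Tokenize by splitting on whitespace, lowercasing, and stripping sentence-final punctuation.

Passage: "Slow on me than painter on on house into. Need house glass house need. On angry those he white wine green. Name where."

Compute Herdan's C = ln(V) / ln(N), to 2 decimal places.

N = 23, V = 17.
ln(V) = 2.833213, ln(N) = 3.135494
C = 2.833213 / 3.135494 = 0.90

0.90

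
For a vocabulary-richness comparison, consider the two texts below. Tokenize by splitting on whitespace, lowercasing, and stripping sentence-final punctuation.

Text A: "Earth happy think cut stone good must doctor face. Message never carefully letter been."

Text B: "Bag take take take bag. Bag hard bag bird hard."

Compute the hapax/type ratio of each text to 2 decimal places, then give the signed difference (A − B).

A: hapax=14, V=14, ratio=1.00
B: hapax=1, V=4, ratio=0.25
Difference = 1.00 − 0.25 = 0.75

0.75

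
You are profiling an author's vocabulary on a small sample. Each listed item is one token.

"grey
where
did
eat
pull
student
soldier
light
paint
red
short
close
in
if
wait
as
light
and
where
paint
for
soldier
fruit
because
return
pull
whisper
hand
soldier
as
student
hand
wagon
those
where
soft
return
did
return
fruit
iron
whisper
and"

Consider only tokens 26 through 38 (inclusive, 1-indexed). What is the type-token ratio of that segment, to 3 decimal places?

0.923

Segment tokens 26–38: pull, whisper, hand, soldier, as, student, hand, wagon, those, where, soft, return, did
Segment N = 13, segment V = 12.
TTR = 12 / 13 = 0.923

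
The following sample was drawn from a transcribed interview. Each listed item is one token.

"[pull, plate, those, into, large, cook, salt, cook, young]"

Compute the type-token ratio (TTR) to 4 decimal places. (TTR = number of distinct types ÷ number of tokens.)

N = 9 tokens, V = 8 types.
TTR = V / N = 8 / 9 = 0.8889

0.8889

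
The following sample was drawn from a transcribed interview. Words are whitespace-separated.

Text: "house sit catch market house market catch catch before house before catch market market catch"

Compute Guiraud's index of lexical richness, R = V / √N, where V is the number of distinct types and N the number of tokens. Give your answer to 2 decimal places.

1.29

N = 15, V = 5.
√N = 3.872983
R = 5 / 3.872983 = 1.29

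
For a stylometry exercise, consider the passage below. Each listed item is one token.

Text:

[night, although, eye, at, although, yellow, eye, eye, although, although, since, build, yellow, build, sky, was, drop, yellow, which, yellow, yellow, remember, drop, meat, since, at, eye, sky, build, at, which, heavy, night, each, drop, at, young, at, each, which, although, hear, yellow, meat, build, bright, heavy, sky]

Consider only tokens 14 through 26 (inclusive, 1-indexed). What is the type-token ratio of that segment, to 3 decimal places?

0.769

Segment tokens 14–26: build, sky, was, drop, yellow, which, yellow, yellow, remember, drop, meat, since, at
Segment N = 13, segment V = 10.
TTR = 10 / 13 = 0.769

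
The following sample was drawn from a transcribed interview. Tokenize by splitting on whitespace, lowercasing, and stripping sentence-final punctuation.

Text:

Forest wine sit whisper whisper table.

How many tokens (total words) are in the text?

Tokens: forest, wine, sit, whisper, whisper, table
N = 6

6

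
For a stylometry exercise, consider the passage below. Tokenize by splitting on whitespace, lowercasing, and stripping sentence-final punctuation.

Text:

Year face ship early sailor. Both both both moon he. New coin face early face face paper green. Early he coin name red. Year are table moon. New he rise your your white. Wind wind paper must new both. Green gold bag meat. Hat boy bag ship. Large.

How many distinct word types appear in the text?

Distinct types: {are, bag, both, boy, coin, early, face, gold, green, hat, he, large, meat, moon, must, name, new, paper, red, rise, sailor, ship, table, white, wind, year, your}
V = 27

27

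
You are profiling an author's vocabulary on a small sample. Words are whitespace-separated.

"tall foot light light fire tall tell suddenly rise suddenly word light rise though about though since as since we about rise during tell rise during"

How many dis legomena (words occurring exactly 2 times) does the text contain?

7

Frequencies: rise:4, light:3, tall:2, tell:2, suddenly:2, though:2, about:2, since:2, during:2, foot:1, fire:1, word:1, as:1, we:1
Words with frequency 2: about, during, since, suddenly, tall, tell, though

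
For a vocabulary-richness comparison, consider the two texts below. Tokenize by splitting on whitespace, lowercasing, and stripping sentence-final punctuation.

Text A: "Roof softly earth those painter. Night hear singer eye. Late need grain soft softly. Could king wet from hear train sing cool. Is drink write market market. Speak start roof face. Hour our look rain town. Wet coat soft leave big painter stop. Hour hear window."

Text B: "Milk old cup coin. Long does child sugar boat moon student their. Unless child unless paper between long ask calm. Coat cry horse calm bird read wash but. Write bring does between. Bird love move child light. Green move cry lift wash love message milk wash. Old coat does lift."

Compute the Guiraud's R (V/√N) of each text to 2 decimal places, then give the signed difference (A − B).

A: V=37, N=46, R=5.46
B: V=32, N=50, R=4.53
Difference = 5.46 − 4.53 = 0.93

0.93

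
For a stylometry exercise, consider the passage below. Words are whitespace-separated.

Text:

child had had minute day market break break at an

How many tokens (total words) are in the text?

10

Tokens: child, had, had, minute, day, market, break, break, at, an
N = 10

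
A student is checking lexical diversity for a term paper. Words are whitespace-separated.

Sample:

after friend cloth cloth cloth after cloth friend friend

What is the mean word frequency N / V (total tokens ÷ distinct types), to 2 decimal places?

N = 9 tokens, V = 3 types.
Mean frequency = N / V = 9 / 3 = 3.00

3.00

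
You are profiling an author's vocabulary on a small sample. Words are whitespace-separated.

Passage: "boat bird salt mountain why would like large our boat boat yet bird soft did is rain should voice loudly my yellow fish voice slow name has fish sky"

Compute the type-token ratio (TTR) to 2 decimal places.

0.83

N = 29 tokens, V = 24 types.
TTR = V / N = 24 / 29 = 0.83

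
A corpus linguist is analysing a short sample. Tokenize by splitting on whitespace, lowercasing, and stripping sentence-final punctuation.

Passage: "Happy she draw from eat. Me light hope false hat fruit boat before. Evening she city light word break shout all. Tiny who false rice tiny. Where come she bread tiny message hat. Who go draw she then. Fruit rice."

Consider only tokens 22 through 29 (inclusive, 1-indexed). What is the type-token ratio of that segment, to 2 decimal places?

Segment tokens 22–29: tiny, who, false, rice, tiny, where, come, she
Segment N = 8, segment V = 7.
TTR = 7 / 8 = 0.88

0.88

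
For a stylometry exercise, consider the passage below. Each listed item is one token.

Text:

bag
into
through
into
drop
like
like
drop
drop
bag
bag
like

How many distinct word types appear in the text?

Distinct types: {bag, drop, into, like, through}
V = 5

5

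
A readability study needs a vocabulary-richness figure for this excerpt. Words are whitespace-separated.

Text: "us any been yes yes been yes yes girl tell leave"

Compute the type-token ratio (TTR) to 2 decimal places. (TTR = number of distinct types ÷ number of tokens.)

N = 11 tokens, V = 7 types.
TTR = V / N = 7 / 11 = 0.64

0.64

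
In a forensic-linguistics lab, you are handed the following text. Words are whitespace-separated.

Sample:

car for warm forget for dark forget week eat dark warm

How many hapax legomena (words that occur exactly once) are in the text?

3

Frequencies: for:2, warm:2, forget:2, dark:2, car:1, week:1, eat:1
Hapax (freq=1): car, eat, week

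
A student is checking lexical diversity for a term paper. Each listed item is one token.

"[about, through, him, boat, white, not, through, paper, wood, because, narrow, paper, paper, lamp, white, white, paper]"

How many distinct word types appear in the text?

11

Distinct types: {about, because, boat, him, lamp, narrow, not, paper, through, white, wood}
V = 11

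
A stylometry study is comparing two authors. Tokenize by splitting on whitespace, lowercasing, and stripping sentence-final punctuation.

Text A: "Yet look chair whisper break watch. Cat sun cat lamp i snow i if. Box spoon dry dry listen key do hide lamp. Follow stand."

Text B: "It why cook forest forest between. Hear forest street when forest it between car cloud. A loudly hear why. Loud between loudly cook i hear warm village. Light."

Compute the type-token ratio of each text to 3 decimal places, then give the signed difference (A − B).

TTR(A) = 21/25 = 0.840
TTR(B) = 17/28 = 0.607
Difference = 0.840 − 0.607 = 0.233

0.233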